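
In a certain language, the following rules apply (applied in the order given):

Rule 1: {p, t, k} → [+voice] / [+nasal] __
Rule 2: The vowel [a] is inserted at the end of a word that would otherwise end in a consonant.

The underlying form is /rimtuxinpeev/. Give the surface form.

rimduxinbeeva

Rule 1 (post-nasal voicing): /t/ is a voiceless stop immediately after the nasal /m/, so it voices to [d]. /p/ is a voiceless stop immediately after the nasal /n/, so it voices to [b]. /rimtuxinpeev/ → rimduxinbeev.
Rule 2 (final a-epenthesis): the form ends in the consonant /v/, so [a] is inserted word-finally. /rimduxinbeev/ → rimduxinbeeva.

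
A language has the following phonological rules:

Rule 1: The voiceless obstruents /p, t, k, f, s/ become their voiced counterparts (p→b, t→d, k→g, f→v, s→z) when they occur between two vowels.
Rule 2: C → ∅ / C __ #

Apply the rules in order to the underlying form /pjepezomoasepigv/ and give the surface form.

Rule 1 (intervocalic voicing): /p/ is a voiceless obstruent between vowels /e/ and /e/, so it voices to [b]. /s/ is a voiceless obstruent between vowels /a/ and /e/, so it voices to [z]. /p/ is a voiceless obstruent between vowels /e/ and /i/, so it voices to [b]. /pjepezomoasepigv/ → pjebezomoazebigv.
Rule 2 (final cluster simplification): /v/ is the second consonant of a word-final cluster /gv/, so it deletes. /pjebezomoazebigv/ → pjebezomoazebig.

pjebezomoazebig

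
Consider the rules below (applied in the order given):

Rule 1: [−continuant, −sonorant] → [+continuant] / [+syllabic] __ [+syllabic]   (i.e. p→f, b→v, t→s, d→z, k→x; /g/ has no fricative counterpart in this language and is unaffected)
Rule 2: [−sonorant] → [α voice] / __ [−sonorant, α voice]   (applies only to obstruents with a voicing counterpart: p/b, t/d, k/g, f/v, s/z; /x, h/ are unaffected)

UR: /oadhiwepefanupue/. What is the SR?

oathiwefefanufue

Rule 1 (intervocalic spirantization): /p/ is a stop between vowels /e/ and /e/, so it spirantizes to the fricative [f]. /p/ is a stop between vowels /u/ and /u/, so it spirantizes to the fricative [f]. /oadhiwepefanupue/ → oadhiwefefanufue.
Rule 2 (regressive voicing assimilation): /d/ precedes the voiceless obstruent /h/, so it devoices to [t] by assimilation. /oadhiwefefanufue/ → oathiwefefanufue.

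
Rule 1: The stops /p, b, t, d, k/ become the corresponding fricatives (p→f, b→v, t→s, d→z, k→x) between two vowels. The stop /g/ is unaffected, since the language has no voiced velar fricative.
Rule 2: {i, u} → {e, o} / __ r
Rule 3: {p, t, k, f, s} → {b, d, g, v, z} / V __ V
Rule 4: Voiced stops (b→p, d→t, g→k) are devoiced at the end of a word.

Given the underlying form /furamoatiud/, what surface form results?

foramoaziut

Rule 1 (intervocalic spirantization): /t/ is a stop between vowels /a/ and /i/, so it spirantizes to the fricative [s]. /furamoatiud/ → furamoasiud.
Rule 2 (pre-rhotic lowering): /u/ is a high vowel immediately before /r/, so it lowers to [o]. /furamoasiud/ → foramoasiud.
Rule 3 (intervocalic voicing): /s/ is a voiceless obstruent between vowels /a/ and /i/, so it voices to [z]. /foramoasiud/ → foramoaziud.
Rule 4 (final devoicing): /d/ is a voiced stop in word-final position, so it devoices to [t]. /foramoaziud/ → foramoaziut.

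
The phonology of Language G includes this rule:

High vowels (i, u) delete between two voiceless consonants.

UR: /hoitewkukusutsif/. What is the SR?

/u/ is a high vowel flanked by voiceless consonants /k/ and /k/, so it deletes.
/u/ is a high vowel flanked by voiceless consonants /k/ and /s/, so it deletes.
/u/ is a high vowel flanked by voiceless consonants /s/ and /t/, so it deletes.
/i/ is a high vowel flanked by voiceless consonants /s/ and /f/, so it deletes.
The other instance of /i/ does not occur in the required environment and remains unchanged.
Surface form: [hoitewkkstsf].

hoitewkkstsf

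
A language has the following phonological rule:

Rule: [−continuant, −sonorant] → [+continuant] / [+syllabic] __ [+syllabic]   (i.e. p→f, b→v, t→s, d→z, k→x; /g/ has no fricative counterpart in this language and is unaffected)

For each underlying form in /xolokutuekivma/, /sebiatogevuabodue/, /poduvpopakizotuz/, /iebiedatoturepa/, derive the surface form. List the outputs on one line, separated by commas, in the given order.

/xolokutuekivma/: /k/ is a stop between vowels /o/ and /u/, so it spirantizes to the fricative [x]. /t/ is a stop between vowels /u/ and /u/, so it spirantizes to the fricative [s]. /k/ is a stop between vowels /e/ and /i/, so it spirantizes to the fricative [x]. → [xoloxusuexivma].
/sebiatogevuabodue/: /b/ is a stop between vowels /e/ and /i/, so it spirantizes to the fricative [v]. /t/ is a stop between vowels /a/ and /o/, so it spirantizes to the fricative [s]. /b/ is a stop between vowels /a/ and /o/, so it spirantizes to the fricative [v]. /d/ is a stop between vowels /o/ and /u/, so it spirantizes to the fricative [z]. → [seviasogevuavozue].
/poduvpopakizotuz/: /d/ is a stop between vowels /o/ and /u/, so it spirantizes to the fricative [z]. /p/ is a stop between vowels /o/ and /a/, so it spirantizes to the fricative [f]. /k/ is a stop between vowels /a/ and /i/, so it spirantizes to the fricative [x]. /t/ is a stop between vowels /o/ and /u/, so it spirantizes to the fricative [s]. → [pozuvpofaxizosuz].
/iebiedatoturepa/: /b/ is a stop between vowels /e/ and /i/, so it spirantizes to the fricative [v]. /d/ is a stop between vowels /e/ and /a/, so it spirantizes to the fricative [z]. /t/ is a stop between vowels /a/ and /o/, so it spirantizes to the fricative [s]. /t/ is a stop between vowels /o/ and /u/, so it spirantizes to the fricative [s]. /p/ is a stop between vowels /e/ and /a/, so it spirantizes to the fricative [f]. → [ieviezasosurefa].

xoloxusuexivma, seviasogevuavozue, pozuvpofaxizosuz, ieviezasosurefa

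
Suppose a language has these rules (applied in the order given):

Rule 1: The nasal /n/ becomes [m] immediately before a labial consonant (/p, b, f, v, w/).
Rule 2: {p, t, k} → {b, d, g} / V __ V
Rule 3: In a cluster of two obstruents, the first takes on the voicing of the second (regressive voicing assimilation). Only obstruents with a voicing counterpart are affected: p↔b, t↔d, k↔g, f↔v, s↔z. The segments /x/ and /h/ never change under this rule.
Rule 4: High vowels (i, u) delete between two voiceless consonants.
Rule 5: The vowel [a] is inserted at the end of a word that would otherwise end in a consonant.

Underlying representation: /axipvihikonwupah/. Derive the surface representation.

axibvihigomwubaha

Rule 1 (nasal place assimilation): /n/ precedes the labial consonant /w/, so it assimilates in place to [m]. /axipvihikonwupah/ → axipvihikomwupah.
Rule 2 (intervocalic voicing): /k/ is a voiceless stop between vowels /i/ and /o/, so it voices to [g]. /p/ is a voiceless stop between vowels /u/ and /a/, so it voices to [b]. /axipvihikomwupah/ → axipvihigomwubah.
Rule 3 (regressive voicing assimilation): /p/ precedes the voiced obstruent /v/, so it voices to [b] by assimilation. /axipvihigomwubah/ → axibvihigomwubah.
Rule 4 (high vowel syncope): no segment meets the environment; /axibvihigomwubah/ is unchanged.
Rule 5 (final a-epenthesis): the form ends in the consonant /h/, so [a] is inserted word-finally. /axibvihigomwubah/ → axibvihigomwubaha.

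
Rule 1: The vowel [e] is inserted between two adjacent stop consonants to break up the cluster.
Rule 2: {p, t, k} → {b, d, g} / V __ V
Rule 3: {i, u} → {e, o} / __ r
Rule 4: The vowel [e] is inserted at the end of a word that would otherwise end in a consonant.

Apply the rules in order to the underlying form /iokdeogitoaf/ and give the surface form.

iogedeogidoafe

Rule 1 (stop-cluster e-epenthesis): /k/ and /d/ form a stop–stop cluster, so [e] is inserted between them. /iokdeogitoaf/ → iokedeogitoaf.
Rule 2 (intervocalic voicing): /k/ is a voiceless stop between vowels /o/ and /e/, so it voices to [g]. /t/ is a voiceless stop between vowels /i/ and /o/, so it voices to [d]. /iokedeogitoaf/ → iogedeogidoaf.
Rule 3 (pre-rhotic lowering): no segment meets the environment; /iogedeogidoaf/ is unchanged.
Rule 4 (final e-epenthesis): the form ends in the consonant /f/, so [e] is inserted word-finally. /iogedeogidoaf/ → iogedeogidoafe.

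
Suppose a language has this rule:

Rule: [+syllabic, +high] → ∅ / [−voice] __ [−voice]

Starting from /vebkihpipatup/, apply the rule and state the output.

vebkhppatp

/i/ is a high vowel flanked by voiceless consonants /k/ and /h/, so it deletes.
/i/ is a high vowel flanked by voiceless consonants /p/ and /p/, so it deletes.
/u/ is a high vowel flanked by voiceless consonants /t/ and /p/, so it deletes.
Surface form: [vebkhppatp].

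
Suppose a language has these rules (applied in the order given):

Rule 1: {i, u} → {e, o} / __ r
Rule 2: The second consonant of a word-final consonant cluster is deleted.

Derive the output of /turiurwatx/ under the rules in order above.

toriorwat

Rule 1 (pre-rhotic lowering): /u/ is a high vowel immediately before /r/, so it lowers to [o]. /u/ is a high vowel immediately before /r/, so it lowers to [o]. /turiurwatx/ → toriorwatx.
Rule 2 (final cluster simplification): /x/ is the second consonant of a word-final cluster /tx/, so it deletes. /toriorwatx/ → toriorwat.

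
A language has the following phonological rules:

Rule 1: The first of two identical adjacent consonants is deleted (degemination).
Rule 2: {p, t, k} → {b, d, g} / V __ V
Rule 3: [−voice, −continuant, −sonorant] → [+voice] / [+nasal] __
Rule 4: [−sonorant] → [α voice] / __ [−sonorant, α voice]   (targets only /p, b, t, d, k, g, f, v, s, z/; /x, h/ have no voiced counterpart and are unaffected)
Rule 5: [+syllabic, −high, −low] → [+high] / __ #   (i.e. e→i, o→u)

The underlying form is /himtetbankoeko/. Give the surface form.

himdedbangoegu

Rule 1 (degemination): no segment meets the environment; /himtetbankoeko/ is unchanged.
Rule 2 (intervocalic voicing): /k/ is a voiceless stop between vowels /e/ and /o/, so it voices to [g]. /himtetbankoeko/ → himtetbankoego.
Rule 3 (post-nasal voicing): /t/ is a voiceless stop immediately after the nasal /m/, so it voices to [d]. /k/ is a voiceless stop immediately after the nasal /n/, so it voices to [g]. /himtetbankoego/ → himdetbangoego.
Rule 4 (regressive voicing assimilation): /t/ precedes the voiced obstruent /b/, so it voices to [d] by assimilation. /himdetbangoego/ → himdedbangoego.
Rule 5 (final vowel raising): /o/ is a mid vowel in word-final position, so it raises to [u]. /himdedbangoego/ → himdedbangoegu.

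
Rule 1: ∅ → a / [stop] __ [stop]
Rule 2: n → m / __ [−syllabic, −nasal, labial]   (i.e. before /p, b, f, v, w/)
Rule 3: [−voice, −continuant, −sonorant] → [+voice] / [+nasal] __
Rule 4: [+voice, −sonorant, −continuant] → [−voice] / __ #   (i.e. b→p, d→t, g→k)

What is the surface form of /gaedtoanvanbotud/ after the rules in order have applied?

Rule 1 (stop-cluster a-epenthesis): /d/ and /t/ form a stop–stop cluster, so [a] is inserted between them. /gaedtoanvanbotud/ → gaedatoanvanbotud.
Rule 2 (nasal place assimilation): /n/ precedes the labial consonant /v/, so it assimilates in place to [m]. /n/ precedes the labial consonant /b/, so it assimilates in place to [m]. /gaedatoanvanbotud/ → gaedatoamvambotud.
Rule 3 (post-nasal voicing): no segment meets the environment; /gaedatoamvambotud/ is unchanged.
Rule 4 (final devoicing): /d/ is a voiced stop in word-final position, so it devoices to [t]. /gaedatoamvambotud/ → gaedatoamvambotut.

gaedatoamvambotut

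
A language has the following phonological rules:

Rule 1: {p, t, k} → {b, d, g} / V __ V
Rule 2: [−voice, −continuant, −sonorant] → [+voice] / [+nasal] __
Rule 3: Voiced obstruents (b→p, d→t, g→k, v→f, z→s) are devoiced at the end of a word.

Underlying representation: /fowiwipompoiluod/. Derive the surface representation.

Rule 1 (intervocalic voicing): /p/ is a voiceless stop between vowels /i/ and /o/, so it voices to [b]. /fowiwipompoiluod/ → fowiwibompoiluod.
Rule 2 (post-nasal voicing): /p/ is a voiceless stop immediately after the nasal /m/, so it voices to [b]. /fowiwibompoiluod/ → fowiwibomboiluod.
Rule 3 (final devoicing): /d/ is a voiced obstruent in word-final position, so it devoices to [t]. /fowiwibomboiluod/ → fowiwibomboiluot.

fowiwibomboiluot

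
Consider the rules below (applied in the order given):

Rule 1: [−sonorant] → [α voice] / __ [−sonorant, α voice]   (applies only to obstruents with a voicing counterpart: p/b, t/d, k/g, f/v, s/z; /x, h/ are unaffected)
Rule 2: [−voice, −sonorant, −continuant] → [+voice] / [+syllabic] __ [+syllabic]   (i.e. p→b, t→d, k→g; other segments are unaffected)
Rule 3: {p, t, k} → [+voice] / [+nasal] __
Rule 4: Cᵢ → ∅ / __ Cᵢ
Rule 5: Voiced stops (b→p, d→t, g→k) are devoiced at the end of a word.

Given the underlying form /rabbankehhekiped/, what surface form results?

rabangehegibet

Rule 1 (regressive voicing assimilation): no segment meets the environment; /rabbankehhekiped/ is unchanged.
Rule 2 (intervocalic voicing): /k/ is a voiceless stop between vowels /e/ and /i/, so it voices to [g]. /p/ is a voiceless stop between vowels /i/ and /e/, so it voices to [b]. /rabbankehhekiped/ → rabbankehhegibed.
Rule 3 (post-nasal voicing): /k/ is a voiceless stop immediately after the nasal /n/, so it voices to [g]. /rabbankehhegibed/ → rabbangehhegibed.
Rule 4 (degemination): /bb/ is a geminate; the first /b/ deletes. /hh/ is a geminate; the first /h/ deletes. /rabbangehhegibed/ → rabangehegibed.
Rule 5 (final devoicing): /d/ is a voiced stop in word-final position, so it devoices to [t]. /rabangehegibed/ → rabangehegibet.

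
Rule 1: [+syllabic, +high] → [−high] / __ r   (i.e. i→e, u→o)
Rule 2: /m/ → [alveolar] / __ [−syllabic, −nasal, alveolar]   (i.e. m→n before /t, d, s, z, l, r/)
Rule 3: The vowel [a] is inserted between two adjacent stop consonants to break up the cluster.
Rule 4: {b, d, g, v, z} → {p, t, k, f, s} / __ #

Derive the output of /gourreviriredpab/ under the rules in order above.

Rule 1 (pre-rhotic lowering): /u/ is a high vowel immediately before /r/, so it lowers to [o]. /i/ is a high vowel immediately before /r/, so it lowers to [e]. /i/ is a high vowel immediately before /r/, so it lowers to [e]. /gourreviriredpab/ → goorrevereredpab.
Rule 2 (nasal place assimilation): no segment meets the environment; /goorrevereredpab/ is unchanged.
Rule 3 (stop-cluster a-epenthesis): /d/ and /p/ form a stop–stop cluster, so [a] is inserted between them. /goorrevereredpab/ → goorrevereredapab.
Rule 4 (final devoicing): /b/ is a voiced obstruent in word-final position, so it devoices to [p]. /goorrevereredapab/ → goorrevereredapap.

goorrevereredapap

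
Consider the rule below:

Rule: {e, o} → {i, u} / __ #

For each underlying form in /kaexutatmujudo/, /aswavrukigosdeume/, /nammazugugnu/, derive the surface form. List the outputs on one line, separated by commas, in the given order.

/kaexutatmujudo/: /o/ is a mid vowel in word-final position, so it raises to [u]. → [kaexutatmujudu].
/aswavrukigosdeume/: /e/ is a mid vowel in word-final position, so it raises to [i]. → [aswavrukigosdeumi].
/nammazugugnu/: the rule's environment is not met; surfaces unchanged as [nammazugugnu].

kaexutatmujudu, aswavrukigosdeumi, nammazugugnu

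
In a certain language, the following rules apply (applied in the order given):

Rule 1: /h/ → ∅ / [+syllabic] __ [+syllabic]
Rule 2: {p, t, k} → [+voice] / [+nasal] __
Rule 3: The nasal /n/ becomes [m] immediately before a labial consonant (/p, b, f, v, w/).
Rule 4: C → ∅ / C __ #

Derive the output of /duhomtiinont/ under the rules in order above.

duomdiinon

Rule 1 (intervocalic h-deletion): /h/ occurs between vowels /u/ and /o/, so it deletes. /duhomtiinont/ → duomtiinont.
Rule 2 (post-nasal voicing): /t/ is a voiceless stop immediately after the nasal /m/, so it voices to [d]. /t/ is a voiceless stop immediately after the nasal /n/, so it voices to [d]. /duomtiinont/ → duomdiinond.
Rule 3 (nasal place assimilation): no segment meets the environment; /duomdiinond/ is unchanged.
Rule 4 (final cluster simplification): /d/ is the second consonant of a word-final cluster /nd/, so it deletes. /duomdiinond/ → duomdiinon.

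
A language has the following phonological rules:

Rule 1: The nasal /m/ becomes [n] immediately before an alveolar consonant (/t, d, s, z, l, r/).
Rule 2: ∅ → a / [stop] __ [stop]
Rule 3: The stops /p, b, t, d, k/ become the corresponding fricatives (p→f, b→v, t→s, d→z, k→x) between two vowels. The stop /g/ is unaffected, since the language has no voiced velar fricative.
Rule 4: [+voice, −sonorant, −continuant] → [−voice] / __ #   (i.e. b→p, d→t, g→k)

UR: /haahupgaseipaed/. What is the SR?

haahufagaseifaet

Rule 1 (nasal place assimilation): no segment meets the environment; /haahupgaseipaed/ is unchanged.
Rule 2 (stop-cluster a-epenthesis): /p/ and /g/ form a stop–stop cluster, so [a] is inserted between them. /haahupgaseipaed/ → haahupagaseipaed.
Rule 3 (intervocalic spirantization): /p/ is a stop between vowels /u/ and /a/, so it spirantizes to the fricative [f]. /p/ is a stop between vowels /i/ and /a/, so it spirantizes to the fricative [f]. /haahupagaseipaed/ → haahufagaseifaed.
Rule 4 (final devoicing): /d/ is a voiced stop in word-final position, so it devoices to [t]. /haahufagaseifaed/ → haahufagaseifaet.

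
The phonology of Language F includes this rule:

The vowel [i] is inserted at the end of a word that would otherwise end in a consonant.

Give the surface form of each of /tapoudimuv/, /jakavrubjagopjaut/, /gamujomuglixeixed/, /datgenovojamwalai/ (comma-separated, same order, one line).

/tapoudimuv/: the form ends in the consonant /v/, so [i] is inserted word-finally. → [tapoudimuvi].
/jakavrubjagopjaut/: the form ends in the consonant /t/, so [i] is inserted word-finally. → [jakavrubjagopjauti].
/gamujomuglixeixed/: the form ends in the consonant /d/, so [i] is inserted word-finally. → [gamujomuglixeixedi].
/datgenovojamwalai/: the rule's environment is not met; surfaces unchanged as [datgenovojamwalai].

tapoudimuvi, jakavrubjagopjauti, gamujomuglixeixedi, datgenovojamwalai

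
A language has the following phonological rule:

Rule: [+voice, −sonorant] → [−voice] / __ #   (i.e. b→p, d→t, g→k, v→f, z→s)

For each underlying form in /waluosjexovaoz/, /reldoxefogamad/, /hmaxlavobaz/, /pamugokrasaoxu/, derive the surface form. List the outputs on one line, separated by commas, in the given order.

/waluosjexovaoz/: /z/ is a voiced obstruent in word-final position, so it devoices to [s]. → [waluosjexovaos].
/reldoxefogamad/: /d/ is a voiced obstruent in word-final position, so it devoices to [t]. → [reldoxefogamat].
/hmaxlavobaz/: /z/ is a voiced obstruent in word-final position, so it devoices to [s]. → [hmaxlavobas].
/pamugokrasaoxu/: the rule's environment is not met; surfaces unchanged as [pamugokrasaoxu].

waluosjexovaos, reldoxefogamat, hmaxlavobas, pamugokrasaoxu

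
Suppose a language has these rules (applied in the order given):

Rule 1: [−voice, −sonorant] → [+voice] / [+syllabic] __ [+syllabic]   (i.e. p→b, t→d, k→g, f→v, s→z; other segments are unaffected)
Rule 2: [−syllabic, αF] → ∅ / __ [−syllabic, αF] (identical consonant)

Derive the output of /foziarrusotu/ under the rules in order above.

Rule 1 (intervocalic voicing): /s/ is a voiceless obstruent between vowels /u/ and /o/, so it voices to [z]. /t/ is a voiceless obstruent between vowels /o/ and /u/, so it voices to [d]. /foziarrusotu/ → foziarruzodu.
Rule 2 (degemination): /rr/ is a geminate; the first /r/ deletes. /foziarruzodu/ → foziaruzodu.

foziaruzodu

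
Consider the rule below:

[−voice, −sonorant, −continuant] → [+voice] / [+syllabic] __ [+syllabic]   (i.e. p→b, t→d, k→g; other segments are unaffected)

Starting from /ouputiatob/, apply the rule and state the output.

/p/ is a voiceless stop between vowels /u/ and /u/, so it voices to [b].
/t/ is a voiceless stop between vowels /u/ and /i/, so it voices to [d].
/t/ is a voiceless stop between vowels /a/ and /o/, so it voices to [d].
Surface form: [oubudiadob].

oubudiadob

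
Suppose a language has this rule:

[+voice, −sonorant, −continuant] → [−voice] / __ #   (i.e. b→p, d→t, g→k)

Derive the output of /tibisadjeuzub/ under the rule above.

/b/ is a voiced stop in word-final position, so it devoices to [p].
The other instances of /b/, /d/ do not occur in the required environment and remain unchanged.
Surface form: [tibisadjeuzup].

tibisadjeuzup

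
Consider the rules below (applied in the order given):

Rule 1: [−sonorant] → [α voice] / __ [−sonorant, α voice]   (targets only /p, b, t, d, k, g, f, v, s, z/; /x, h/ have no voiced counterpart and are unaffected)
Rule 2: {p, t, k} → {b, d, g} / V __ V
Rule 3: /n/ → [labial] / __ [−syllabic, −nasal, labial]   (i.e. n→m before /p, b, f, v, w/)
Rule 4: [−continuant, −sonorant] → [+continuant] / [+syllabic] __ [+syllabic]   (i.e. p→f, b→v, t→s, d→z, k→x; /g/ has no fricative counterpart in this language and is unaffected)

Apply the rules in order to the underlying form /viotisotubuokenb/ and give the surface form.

Rule 1 (regressive voicing assimilation): no segment meets the environment; /viotisotubuokenb/ is unchanged.
Rule 2 (intervocalic voicing): /t/ is a voiceless stop between vowels /o/ and /i/, so it voices to [d]. /t/ is a voiceless stop between vowels /o/ and /u/, so it voices to [d]. /k/ is a voiceless stop between vowels /o/ and /e/, so it voices to [g]. /viotisotubuokenb/ → viodisodubuogenb.
Rule 3 (nasal place assimilation): /n/ precedes the labial consonant /b/, so it assimilates in place to [m]. /viodisodubuogenb/ → viodisodubuogemb.
Rule 4 (intervocalic spirantization): /d/ is a stop between vowels /o/ and /i/, so it spirantizes to the fricative [z]. /d/ is a stop between vowels /o/ and /u/, so it spirantizes to the fricative [z]. /b/ is a stop between vowels /u/ and /u/, so it spirantizes to the fricative [v]. /viodisodubuogemb/ → viozisozuvuogemb.

viozisozuvuogemb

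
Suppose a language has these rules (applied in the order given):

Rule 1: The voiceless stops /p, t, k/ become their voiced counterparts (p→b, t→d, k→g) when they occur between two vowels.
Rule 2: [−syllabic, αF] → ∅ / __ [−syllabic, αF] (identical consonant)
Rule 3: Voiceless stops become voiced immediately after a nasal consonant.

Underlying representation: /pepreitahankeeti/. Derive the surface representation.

pepreidahangeedi

Rule 1 (intervocalic voicing): /t/ is a voiceless stop between vowels /i/ and /a/, so it voices to [d]. /t/ is a voiceless stop between vowels /e/ and /i/, so it voices to [d]. /pepreitahankeeti/ → pepreidahankeedi.
Rule 2 (degemination): no segment meets the environment; /pepreidahankeedi/ is unchanged.
Rule 3 (post-nasal voicing): /k/ is a voiceless stop immediately after the nasal /n/, so it voices to [g]. /pepreidahankeedi/ → pepreidahangeedi.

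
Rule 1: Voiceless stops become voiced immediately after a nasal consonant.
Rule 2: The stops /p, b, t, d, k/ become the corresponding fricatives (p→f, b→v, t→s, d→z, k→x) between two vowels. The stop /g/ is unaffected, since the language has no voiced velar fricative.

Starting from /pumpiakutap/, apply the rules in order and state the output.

pumbiaxusap

Rule 1 (post-nasal voicing): /p/ is a voiceless stop immediately after the nasal /m/, so it voices to [b]. /pumpiakutap/ → pumbiakutap.
Rule 2 (intervocalic spirantization): /k/ is a stop between vowels /a/ and /u/, so it spirantizes to the fricative [x]. /t/ is a stop between vowels /u/ and /a/, so it spirantizes to the fricative [s]. /pumbiakutap/ → pumbiaxusap.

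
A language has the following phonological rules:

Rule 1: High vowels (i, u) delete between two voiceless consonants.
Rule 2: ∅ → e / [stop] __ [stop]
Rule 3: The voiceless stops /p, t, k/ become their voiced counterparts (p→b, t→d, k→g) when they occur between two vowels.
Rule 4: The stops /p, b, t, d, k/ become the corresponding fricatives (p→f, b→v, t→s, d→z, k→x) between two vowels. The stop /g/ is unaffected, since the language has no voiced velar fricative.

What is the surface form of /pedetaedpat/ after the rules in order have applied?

pezezaezevat

Rule 1 (high vowel syncope): no segment meets the environment; /pedetaedpat/ is unchanged.
Rule 2 (stop-cluster e-epenthesis): /d/ and /p/ form a stop–stop cluster, so [e] is inserted between them. /pedetaedpat/ → pedetaedepat.
Rule 3 (intervocalic voicing): /t/ is a voiceless stop between vowels /e/ and /a/, so it voices to [d]. /p/ is a voiceless stop between vowels /e/ and /a/, so it voices to [b]. /pedetaedepat/ → pededaedebat.
Rule 4 (intervocalic spirantization): /d/ is a stop between vowels /e/ and /e/, so it spirantizes to the fricative [z]. /d/ is a stop between vowels /e/ and /a/, so it spirantizes to the fricative [z]. /d/ is a stop between vowels /e/ and /e/, so it spirantizes to the fricative [z]. /b/ is a stop between vowels /e/ and /a/, so it spirantizes to the fricative [v]. /pededaedebat/ → pezezaezevat.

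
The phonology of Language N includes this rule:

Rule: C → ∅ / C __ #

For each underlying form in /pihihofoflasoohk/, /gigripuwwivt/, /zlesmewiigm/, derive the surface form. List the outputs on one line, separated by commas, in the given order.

/pihihofoflasoohk/: /k/ is the second consonant of a word-final cluster /hk/, so it deletes. → [pihihofoflasooh].
/gigripuwwivt/: /t/ is the second consonant of a word-final cluster /vt/, so it deletes. → [gigripuwwiv].
/zlesmewiigm/: /m/ is the second consonant of a word-final cluster /gm/, so it deletes. → [zlesmewiig].

pihihofoflasooh, gigripuwwiv, zlesmewiig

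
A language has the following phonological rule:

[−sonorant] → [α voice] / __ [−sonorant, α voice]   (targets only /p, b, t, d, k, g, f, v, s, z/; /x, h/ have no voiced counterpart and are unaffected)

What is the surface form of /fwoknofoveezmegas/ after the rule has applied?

No segment of /fwoknofoveezmegas/ meets the structural description of the rule, so the form surfaces unchanged.

fwoknofoveezmegas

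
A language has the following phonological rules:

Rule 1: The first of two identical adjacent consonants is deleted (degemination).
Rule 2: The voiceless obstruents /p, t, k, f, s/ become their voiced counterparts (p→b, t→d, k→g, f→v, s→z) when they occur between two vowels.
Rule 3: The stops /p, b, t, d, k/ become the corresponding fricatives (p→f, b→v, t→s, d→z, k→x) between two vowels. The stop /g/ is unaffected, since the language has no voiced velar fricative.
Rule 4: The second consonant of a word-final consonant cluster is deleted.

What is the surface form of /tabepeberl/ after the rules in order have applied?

tavevever

Rule 1 (degemination): no segment meets the environment; /tabepeberl/ is unchanged.
Rule 2 (intervocalic voicing): /p/ is a voiceless obstruent between vowels /e/ and /e/, so it voices to [b]. /tabepeberl/ → tabebeberl.
Rule 3 (intervocalic spirantization): /b/ is a stop between vowels /a/ and /e/, so it spirantizes to the fricative [v]. /b/ is a stop between vowels /e/ and /e/, so it spirantizes to the fricative [v]. /b/ is a stop between vowels /e/ and /e/, so it spirantizes to the fricative [v]. /tabebeberl/ → taveveverl.
Rule 4 (final cluster simplification): /l/ is the second consonant of a word-final cluster /rl/, so it deletes. /taveveverl/ → tavevever.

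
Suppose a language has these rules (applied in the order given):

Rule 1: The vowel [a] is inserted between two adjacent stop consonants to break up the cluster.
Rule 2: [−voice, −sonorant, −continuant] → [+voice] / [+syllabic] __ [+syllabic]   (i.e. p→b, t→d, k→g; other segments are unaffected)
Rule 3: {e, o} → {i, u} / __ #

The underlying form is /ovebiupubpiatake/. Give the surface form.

ovebiububabiadagi

Rule 1 (stop-cluster a-epenthesis): /b/ and /p/ form a stop–stop cluster, so [a] is inserted between them. /ovebiupubpiatake/ → ovebiupubapiatake.
Rule 2 (intervocalic voicing): /p/ is a voiceless stop between vowels /u/ and /u/, so it voices to [b]. /p/ is a voiceless stop between vowels /a/ and /i/, so it voices to [b]. /t/ is a voiceless stop between vowels /a/ and /a/, so it voices to [d]. /k/ is a voiceless stop between vowels /a/ and /e/, so it voices to [g]. /ovebiupubapiatake/ → ovebiububabiadage.
Rule 3 (final vowel raising): /e/ is a mid vowel in word-final position, so it raises to [i]. /ovebiububabiadage/ → ovebiububabiadagi.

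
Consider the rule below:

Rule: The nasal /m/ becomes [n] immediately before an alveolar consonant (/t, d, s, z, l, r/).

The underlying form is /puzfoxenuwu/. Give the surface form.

No segment of /puzfoxenuwu/ meets the structural description of the rule, so the form surfaces unchanged.

puzfoxenuwu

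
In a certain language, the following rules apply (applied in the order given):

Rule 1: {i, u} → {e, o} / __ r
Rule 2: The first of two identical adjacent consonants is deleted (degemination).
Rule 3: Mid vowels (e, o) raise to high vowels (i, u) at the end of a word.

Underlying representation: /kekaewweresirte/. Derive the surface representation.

Rule 1 (pre-rhotic lowering): /i/ is a high vowel immediately before /r/, so it lowers to [e]. /kekaewweresirte/ → kekaewwereserte.
Rule 2 (degemination): /ww/ is a geminate; the first /w/ deletes. /kekaewwereserte/ → kekaewereserte.
Rule 3 (final vowel raising): /e/ is a mid vowel in word-final position, so it raises to [i]. /kekaewereserte/ → kekaewereserti.

kekaewereserti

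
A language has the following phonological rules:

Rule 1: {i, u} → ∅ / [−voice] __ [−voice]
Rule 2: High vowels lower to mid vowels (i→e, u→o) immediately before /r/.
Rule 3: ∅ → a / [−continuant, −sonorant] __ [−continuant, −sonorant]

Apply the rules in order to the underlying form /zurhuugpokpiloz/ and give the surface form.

zorhuugapokapiloz

Rule 1 (high vowel syncope): no segment meets the environment; /zurhuugpokpiloz/ is unchanged.
Rule 2 (pre-rhotic lowering): /u/ is a high vowel immediately before /r/, so it lowers to [o]. /zurhuugpokpiloz/ → zorhuugpokpiloz.
Rule 3 (stop-cluster a-epenthesis): /g/ and /p/ form a stop–stop cluster, so [a] is inserted between them. /k/ and /p/ form a stop–stop cluster, so [a] is inserted between them. /zorhuugpokpiloz/ → zorhuugapokapiloz.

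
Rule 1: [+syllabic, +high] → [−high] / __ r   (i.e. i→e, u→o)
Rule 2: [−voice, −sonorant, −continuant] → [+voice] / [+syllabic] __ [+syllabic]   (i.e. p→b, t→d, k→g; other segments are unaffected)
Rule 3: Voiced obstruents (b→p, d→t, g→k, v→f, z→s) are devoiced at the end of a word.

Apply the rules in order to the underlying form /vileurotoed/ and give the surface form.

Rule 1 (pre-rhotic lowering): /u/ is a high vowel immediately before /r/, so it lowers to [o]. /vileurotoed/ → vileorotoed.
Rule 2 (intervocalic voicing): /t/ is a voiceless stop between vowels /o/ and /o/, so it voices to [d]. /vileorotoed/ → vileorodoed.
Rule 3 (final devoicing): /d/ is a voiced obstruent in word-final position, so it devoices to [t]. /vileorodoed/ → vileorodoet.

vileorodoet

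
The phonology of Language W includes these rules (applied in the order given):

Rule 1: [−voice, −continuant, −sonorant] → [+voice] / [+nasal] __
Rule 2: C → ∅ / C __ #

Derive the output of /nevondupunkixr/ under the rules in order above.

nevondupungix

Rule 1 (post-nasal voicing): /k/ is a voiceless stop immediately after the nasal /n/, so it voices to [g]. /nevondupunkixr/ → nevondupungixr.
Rule 2 (final cluster simplification): /r/ is the second consonant of a word-final cluster /xr/, so it deletes. /nevondupungixr/ → nevondupungix.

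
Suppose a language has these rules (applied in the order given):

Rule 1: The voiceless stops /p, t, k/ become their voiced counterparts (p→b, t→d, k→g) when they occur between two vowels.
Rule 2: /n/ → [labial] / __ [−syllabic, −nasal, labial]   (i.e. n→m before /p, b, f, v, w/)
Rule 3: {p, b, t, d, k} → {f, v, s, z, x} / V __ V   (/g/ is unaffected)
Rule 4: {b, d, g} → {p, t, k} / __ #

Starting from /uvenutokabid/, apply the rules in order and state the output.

uvenuzogavit

Rule 1 (intervocalic voicing): /t/ is a voiceless stop between vowels /u/ and /o/, so it voices to [d]. /k/ is a voiceless stop between vowels /o/ and /a/, so it voices to [g]. /uvenutokabid/ → uvenudogabid.
Rule 2 (nasal place assimilation): no segment meets the environment; /uvenudogabid/ is unchanged.
Rule 3 (intervocalic spirantization): /d/ is a stop between vowels /u/ and /o/, so it spirantizes to the fricative [z]. /b/ is a stop between vowels /a/ and /i/, so it spirantizes to the fricative [v]. /uvenudogabid/ → uvenuzogavid.
Rule 4 (final devoicing): /d/ is a voiced stop in word-final position, so it devoices to [t]. /uvenuzogavid/ → uvenuzogavit.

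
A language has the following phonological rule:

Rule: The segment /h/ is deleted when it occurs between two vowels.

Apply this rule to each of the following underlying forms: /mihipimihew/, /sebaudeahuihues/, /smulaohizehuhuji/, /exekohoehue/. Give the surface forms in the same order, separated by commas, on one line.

/mihipimihew/: /h/ occurs between vowels /i/ and /i/, so it deletes. /h/ occurs between vowels /i/ and /e/, so it deletes. → [miipimiew].
/sebaudeahuihues/: /h/ occurs between vowels /a/ and /u/, so it deletes. /h/ occurs between vowels /i/ and /u/, so it deletes. → [sebaudeauiues].
/smulaohizehuhuji/: /h/ occurs between vowels /o/ and /i/, so it deletes. /h/ occurs between vowels /e/ and /u/, so it deletes. /h/ occurs between vowels /u/ and /u/, so it deletes. → [smulaoizeuuji].
/exekohoehue/: /h/ occurs between vowels /o/ and /o/, so it deletes. /h/ occurs between vowels /e/ and /u/, so it deletes. → [exekooeue].

miipimiew, sebaudeauiues, smulaoizeuuji, exekooeue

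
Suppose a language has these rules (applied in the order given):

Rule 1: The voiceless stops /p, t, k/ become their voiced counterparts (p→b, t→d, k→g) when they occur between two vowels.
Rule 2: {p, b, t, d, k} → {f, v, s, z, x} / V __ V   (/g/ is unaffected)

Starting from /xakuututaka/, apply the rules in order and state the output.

Rule 1 (intervocalic voicing): /k/ is a voiceless stop between vowels /a/ and /u/, so it voices to [g]. /t/ is a voiceless stop between vowels /u/ and /u/, so it voices to [d]. /t/ is a voiceless stop between vowels /u/ and /a/, so it voices to [d]. /k/ is a voiceless stop between vowels /a/ and /a/, so it voices to [g]. /xakuututaka/ → xaguududaga.
Rule 2 (intervocalic spirantization): /d/ is a stop between vowels /u/ and /u/, so it spirantizes to the fricative [z]. /d/ is a stop between vowels /u/ and /a/, so it spirantizes to the fricative [z]. /xaguududaga/ → xaguuzuzaga.

xaguuzuzaga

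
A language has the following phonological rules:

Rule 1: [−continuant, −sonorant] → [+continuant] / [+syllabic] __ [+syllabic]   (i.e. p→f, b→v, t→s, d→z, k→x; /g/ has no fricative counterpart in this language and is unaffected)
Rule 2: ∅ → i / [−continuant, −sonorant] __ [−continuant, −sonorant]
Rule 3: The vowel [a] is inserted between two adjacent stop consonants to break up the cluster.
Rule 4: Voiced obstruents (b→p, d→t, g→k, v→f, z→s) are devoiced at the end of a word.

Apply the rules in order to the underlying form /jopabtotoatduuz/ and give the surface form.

Rule 1 (intervocalic spirantization): /p/ is a stop between vowels /o/ and /a/, so it spirantizes to the fricative [f]. /t/ is a stop between vowels /o/ and /o/, so it spirantizes to the fricative [s]. /jopabtotoatduuz/ → jofabtosoatduuz.
Rule 2 (stop-cluster i-epenthesis): /b/ and /t/ form a stop–stop cluster, so [i] is inserted between them. /t/ and /d/ form a stop–stop cluster, so [i] is inserted between them. /jofabtosoatduuz/ → jofabitosoatiduuz.
Rule 3 (stop-cluster a-epenthesis): no segment meets the environment; /jofabitosoatiduuz/ is unchanged.
Rule 4 (final devoicing): /z/ is a voiced obstruent in word-final position, so it devoices to [s]. /jofabitosoatiduuz/ → jofabitosoatiduus.

jofabitosoatiduus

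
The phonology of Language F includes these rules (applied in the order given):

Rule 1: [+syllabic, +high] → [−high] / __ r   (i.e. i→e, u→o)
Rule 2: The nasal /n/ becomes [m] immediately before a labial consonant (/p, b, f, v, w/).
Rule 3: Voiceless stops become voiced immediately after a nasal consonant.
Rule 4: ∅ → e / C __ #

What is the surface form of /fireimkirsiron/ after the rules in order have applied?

Rule 1 (pre-rhotic lowering): /i/ is a high vowel immediately before /r/, so it lowers to [e]. /i/ is a high vowel immediately before /r/, so it lowers to [e]. /i/ is a high vowel immediately before /r/, so it lowers to [e]. /fireimkirsiron/ → fereimkerseron.
Rule 2 (nasal place assimilation): no segment meets the environment; /fereimkerseron/ is unchanged.
Rule 3 (post-nasal voicing): /k/ is a voiceless stop immediately after the nasal /m/, so it voices to [g]. /fereimkerseron/ → fereimgerseron.
Rule 4 (final e-epenthesis): the form ends in the consonant /n/, so [e] is inserted word-finally. /fereimgerseron/ → fereimgerserone.

fereimgerserone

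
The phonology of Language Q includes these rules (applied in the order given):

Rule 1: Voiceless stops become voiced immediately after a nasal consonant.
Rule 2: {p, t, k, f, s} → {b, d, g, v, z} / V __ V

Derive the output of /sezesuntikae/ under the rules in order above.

Rule 1 (post-nasal voicing): /t/ is a voiceless stop immediately after the nasal /n/, so it voices to [d]. /sezesuntikae/ → sezesundikae.
Rule 2 (intervocalic voicing): /s/ is a voiceless obstruent between vowels /e/ and /u/, so it voices to [z]. /k/ is a voiceless obstruent between vowels /i/ and /a/, so it voices to [g]. /sezesundikae/ → sezezundigae.

sezezundigae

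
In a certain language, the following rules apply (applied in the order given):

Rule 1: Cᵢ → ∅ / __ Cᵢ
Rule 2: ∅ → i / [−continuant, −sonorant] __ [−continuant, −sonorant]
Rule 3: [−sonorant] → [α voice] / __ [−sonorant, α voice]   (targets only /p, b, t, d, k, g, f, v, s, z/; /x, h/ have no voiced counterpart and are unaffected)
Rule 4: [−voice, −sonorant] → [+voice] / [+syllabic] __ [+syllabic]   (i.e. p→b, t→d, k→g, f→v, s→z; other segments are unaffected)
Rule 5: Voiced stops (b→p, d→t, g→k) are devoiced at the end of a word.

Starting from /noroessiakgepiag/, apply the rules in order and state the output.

Rule 1 (degemination): /ss/ is a geminate; the first /s/ deletes. /noroessiakgepiag/ → noroesiakgepiag.
Rule 2 (stop-cluster i-epenthesis): /k/ and /g/ form a stop–stop cluster, so [i] is inserted between them. /noroesiakgepiag/ → noroesiakigepiag.
Rule 3 (regressive voicing assimilation): no segment meets the environment; /noroesiakigepiag/ is unchanged.
Rule 4 (intervocalic voicing): /s/ is a voiceless obstruent between vowels /e/ and /i/, so it voices to [z]. /k/ is a voiceless obstruent between vowels /a/ and /i/, so it voices to [g]. /p/ is a voiceless obstruent between vowels /e/ and /i/, so it voices to [b]. /noroesiakigepiag/ → noroeziagigebiag.
Rule 5 (final devoicing): /g/ is a voiced stop in word-final position, so it devoices to [k]. /noroeziagigebiag/ → noroeziagigebiak.

noroeziagigebiak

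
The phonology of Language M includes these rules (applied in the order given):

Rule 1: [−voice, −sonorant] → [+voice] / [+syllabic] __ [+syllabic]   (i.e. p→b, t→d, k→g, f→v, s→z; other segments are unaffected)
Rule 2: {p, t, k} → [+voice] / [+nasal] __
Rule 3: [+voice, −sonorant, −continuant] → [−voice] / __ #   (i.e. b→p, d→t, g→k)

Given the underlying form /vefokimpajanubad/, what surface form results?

vevogimbajanubat

Rule 1 (intervocalic voicing): /f/ is a voiceless obstruent between vowels /e/ and /o/, so it voices to [v]. /k/ is a voiceless obstruent between vowels /o/ and /i/, so it voices to [g]. /vefokimpajanubad/ → vevogimpajanubad.
Rule 2 (post-nasal voicing): /p/ is a voiceless stop immediately after the nasal /m/, so it voices to [b]. /vevogimpajanubad/ → vevogimbajanubad.
Rule 3 (final devoicing): /d/ is a voiced stop in word-final position, so it devoices to [t]. /vevogimbajanubad/ → vevogimbajanubat.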